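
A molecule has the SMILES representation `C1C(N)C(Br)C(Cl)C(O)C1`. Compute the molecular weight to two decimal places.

Atom tally by fragment:
  cyclohexane ring core → C:6 H:12
  (− 4 ring H displaced by substituents)
  + NH2 → N:1 H:2
  + Br → Br:1
  + Cl → Cl:1
  + OH → O:1 H:1
Element totals:
  C: 6
  H: 11
  Br: 1
  Cl: 1
  N: 1
  O: 1
Molecular formula: C6H11BrClNO.
  M = 6(12.011) + 11(1.008) + 79.904 + 35.45 + 14.007 + 15.999
    = 72.066 + 11.088 + 79.904 + 35.450 + 14.007 + 15.999 = 228.514

228.51 g/mol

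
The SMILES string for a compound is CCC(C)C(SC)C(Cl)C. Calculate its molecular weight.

Atom tally by fragment:
  CH3 → C:1 H:3
  CH2 → C:1 H:2
  CH(CH3) → C:2 H:4
  CH(SCH3) → C:2 H:4 S:1
  CH(Cl) → C:1 H:1 Cl:1
  CH3 → C:1 H:3
Element totals:
  C: 8
  H: 17
  Cl: 1
  S: 1
Molecular formula: C8H17ClS.
  M = 8(12.011) + 17(1.008) + 35.45 + 32.06
    = 96.088 + 17.136 + 35.450 + 32.060 = 180.734

180.73 g/mol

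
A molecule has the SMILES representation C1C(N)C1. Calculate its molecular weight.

Atom tally by fragment:
  cyclopropane ring core → C:3 H:6
  (− 1 ring H displaced by substituents)
  + NH2 → N:1 H:2
Element totals:
  C: 3
  H: 7
  N: 1
Molecular formula: C3H7N.
  M = 3(12.011) + 7(1.008) + 14.007
    = 36.033 + 7.056 + 14.007 = 57.096

57.10 g/mol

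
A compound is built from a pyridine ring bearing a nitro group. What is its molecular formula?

C5H4N2O2

Atom tally by fragment:
  pyridine ring core → C:5 H:5 N:1
  (− 1 ring H displaced by substituents)
  + NO2 → N:1 O:2
Element totals:
  C: 5
  H: 4
  N: 2
  O: 2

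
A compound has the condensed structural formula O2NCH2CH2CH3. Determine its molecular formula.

Atom tally by fragment:
  O2NCH2 → C:1 H:2 N:1 O:2
  CH2 → C:1 H:2
  CH3 → C:1 H:3
Element totals:
  C: 3
  H: 7
  N: 1
  O: 2

C3H7NO2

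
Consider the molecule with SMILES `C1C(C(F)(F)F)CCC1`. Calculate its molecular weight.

138.13 g/mol

Atom tally by fragment:
  cyclopentane ring core → C:5 H:10
  (− 1 ring H displaced by substituents)
  + CF3 → C:1 F:3
Element totals:
  C: 6
  H: 9
  F: 3
Molecular formula: C6H9F3.
  M = 6(12.011) + 9(1.008) + 3(18.998)
    = 72.066 + 9.072 + 56.994 = 138.132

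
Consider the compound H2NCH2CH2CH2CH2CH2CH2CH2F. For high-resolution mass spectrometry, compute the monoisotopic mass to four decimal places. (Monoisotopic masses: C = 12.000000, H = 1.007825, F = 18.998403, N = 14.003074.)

Atom tally by fragment:
  H2NCH2 → C:1 H:4 N:1
  CH2 → C:1 H:2
  CH2 → C:1 H:2
  CH2 → C:1 H:2
  CH2 → C:1 H:2
  CH2 → C:1 H:2
  CH2F → C:1 H:2 F:1
Element totals:
  C: 7
  H: 16
  F: 1
  N: 1
Molecular formula: C7H16FN.
  M = 7(12.0) + 16(1.007825) + 18.998403 + 14.003074
    = 84.000000 + 16.125200 + 18.998403 + 14.003074 = 133.126677

133.1267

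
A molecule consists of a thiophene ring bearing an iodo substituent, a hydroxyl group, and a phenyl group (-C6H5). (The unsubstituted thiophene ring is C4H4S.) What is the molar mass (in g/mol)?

302.13 g/mol

Atom tally by fragment:
  thiophene ring core → C:4 H:4 S:1
  (− 3 ring H displaced by substituents)
  + I → I:1
  + OH → O:1 H:1
  + C6H5 → C:6 H:5
Element totals:
  C: 10
  H: 7
  I: 1
  O: 1
  S: 1
Molecular formula: C10H7IOS.
  M = 10(12.011) + 7(1.008) + 126.904 + 15.999 + 32.06
    = 120.110 + 7.056 + 126.904 + 15.999 + 32.060 = 302.129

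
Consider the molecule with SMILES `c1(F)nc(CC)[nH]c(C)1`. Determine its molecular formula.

Atom tally by fragment:
  imidazole ring core → C:3 H:4 N:2
  (− 3 ring H displaced by substituents)
  + F → F:1
  + C2H5 → C:2 H:5
  + CH3 → C:1 H:3
Element totals:
  C: 6
  H: 9
  F: 1
  N: 2

C6H9FN2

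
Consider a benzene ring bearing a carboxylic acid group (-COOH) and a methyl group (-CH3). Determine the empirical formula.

Atom tally by fragment:
  benzene ring core → C:6 H:6
  (− 2 ring H displaced by substituents)
  + COOH → C:1 H:1 O:2
  + CH3 → C:1 H:3
Element totals:
  C: 8
  H: 8
  O: 2
Molecular formula: C8H8O2.
gcd of subscripts = 2; dividing each by 2:
  C: 8/2 = 4
  H: 8/2 = 4
  O: 2/2 = 1

C4H4O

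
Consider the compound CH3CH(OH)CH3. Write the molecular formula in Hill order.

Element totals:
  C: 3
  H: 8
  O: 1

C3H8O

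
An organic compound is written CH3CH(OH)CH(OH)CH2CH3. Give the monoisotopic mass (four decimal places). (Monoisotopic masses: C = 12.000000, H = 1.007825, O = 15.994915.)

Element totals:
  C: 5
  H: 12
  O: 2
Molecular formula: C5H12O2.
  M = 5(12.0) + 12(1.007825) + 2(15.994915)
    = 60.000000 + 12.093900 + 31.989830 = 104.083730

104.0837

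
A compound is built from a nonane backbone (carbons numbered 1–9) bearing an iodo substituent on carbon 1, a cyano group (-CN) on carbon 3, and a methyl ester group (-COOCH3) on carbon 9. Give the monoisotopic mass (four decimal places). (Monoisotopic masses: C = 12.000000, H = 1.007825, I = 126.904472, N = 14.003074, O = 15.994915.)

Atom tally by fragment:
  ICH2 → C:1 H:2 I:1
  CH2 → C:1 H:2
  CH(CN) → C:2 H:1 N:1
  CH2 → C:1 H:2
  CH2 → C:1 H:2
  CH2 → C:1 H:2
  CH2 → C:1 H:2
  CH2 → C:1 H:2
  CH2COOCH3 → C:3 H:5 O:2
Element totals:
  C: 12
  H: 20
  I: 1
  N: 1
  O: 2
Molecular formula: C12H20INO2.
  M = 12(12.0) + 20(1.007825) + 126.904472 + 14.003074 + 2(15.994915)
    = 144.000000 + 20.156500 + 126.904472 + 14.003074 + 31.989830 = 337.053876

337.0539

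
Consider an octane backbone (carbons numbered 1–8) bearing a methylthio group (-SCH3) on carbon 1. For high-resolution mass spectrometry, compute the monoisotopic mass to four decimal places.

Atom tally by fragment:
  CH3SCH2 → C:2 H:5 S:1
  CH2 → C:1 H:2
  CH2 → C:1 H:2
  CH2 → C:1 H:2
  CH2 → C:1 H:2
  CH2 → C:1 H:2
  CH2 → C:1 H:2
  CH3 → C:1 H:3
Element totals:
  C: 9
  H: 20
  S: 1
Molecular formula: C9H20S.
  M = 9(12.0) + 20(1.007825) + 31.972071
    = 108.000000 + 20.156500 + 31.972071 = 160.128571

160.1286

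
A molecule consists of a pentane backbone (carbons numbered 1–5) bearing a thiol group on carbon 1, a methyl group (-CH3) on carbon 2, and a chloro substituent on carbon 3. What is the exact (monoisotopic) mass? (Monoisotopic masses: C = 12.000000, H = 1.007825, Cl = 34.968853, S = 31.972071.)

Atom tally by fragment:
  HSCH2 → C:1 H:3 S:1
  CH(CH3) → C:2 H:4
  CH(Cl) → C:1 H:1 Cl:1
  CH2 → C:1 H:2
  CH3 → C:1 H:3
Element totals:
  C: 6
  H: 13
  Cl: 1
  S: 1
Molecular formula: C6H13ClS.
  M = 6(12.0) + 13(1.007825) + 34.968853 + 31.972071
    = 72.000000 + 13.101725 + 34.968853 + 31.972071 = 152.042649

152.0426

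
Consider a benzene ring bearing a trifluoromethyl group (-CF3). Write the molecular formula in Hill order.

Atom tally by fragment:
  benzene ring core → C:6 H:6
  (− 1 ring H displaced by substituents)
  + CF3 → C:1 F:3
Element totals:
  C: 7
  H: 5
  F: 3

C7H5F3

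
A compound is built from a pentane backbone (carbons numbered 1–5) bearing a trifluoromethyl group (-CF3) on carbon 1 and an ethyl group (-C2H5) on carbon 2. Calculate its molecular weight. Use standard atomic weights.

Atom tally by fragment:
  F3CCH2 → C:2 H:2 F:3
  CH(C2H5) → C:3 H:6
  CH2 → C:1 H:2
  CH2 → C:1 H:2
  CH3 → C:1 H:3
Element totals:
  C: 8
  H: 15
  F: 3
Molecular formula: C8H15F3.
  M = 8(12.011) + 15(1.008) + 3(18.998)
    = 96.088 + 15.120 + 56.994 = 168.202

168.20 g/mol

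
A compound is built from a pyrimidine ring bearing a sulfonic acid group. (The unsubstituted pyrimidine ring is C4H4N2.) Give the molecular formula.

C4H4N2O3S

Atom tally by fragment:
  pyrimidine ring core → C:4 H:4 N:2
  (− 1 ring H displaced by substituents)
  + SO3H → S:1 O:3 H:1
Element totals:
  C: 4
  H: 4
  N: 2
  O: 3
  S: 1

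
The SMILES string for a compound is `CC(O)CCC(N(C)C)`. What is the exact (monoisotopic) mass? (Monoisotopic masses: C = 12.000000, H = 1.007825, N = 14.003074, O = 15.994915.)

Atom tally by fragment:
  CH3 → C:1 H:3
  CH(OH) → C:1 H:2 O:1
  CH2 → C:1 H:2
  CH2 → C:1 H:2
  CH2N(CH3)2 → C:3 H:8 N:1
Element totals:
  C: 7
  H: 17
  N: 1
  O: 1
Molecular formula: C7H17NO.
  M = 7(12.0) + 17(1.007825) + 14.003074 + 15.994915
    = 84.000000 + 17.133025 + 14.003074 + 15.994915 = 131.131014

131.1310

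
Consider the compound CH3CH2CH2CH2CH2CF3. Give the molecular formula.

Atom tally by fragment:
  CH3 → C:1 H:3
  CH2 → C:1 H:2
  CH2 → C:1 H:2
  CH2 → C:1 H:2
  CH2CF3 → C:2 H:2 F:3
Element totals:
  C: 6
  H: 11
  F: 3

C6H11F3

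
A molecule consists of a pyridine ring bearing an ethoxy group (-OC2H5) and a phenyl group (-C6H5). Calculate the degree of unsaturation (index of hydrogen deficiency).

8

Atom tally by fragment:
  pyridine ring core → C:5 H:5 N:1
  (− 2 ring H displaced by substituents)
  + OC2H5 → C:2 H:5 O:1
  + C6H5 → C:6 H:5
Element totals:
  C: 13
  H: 13
  N: 1
  O: 1
Molecular formula: C13H13NO.
DoU = (2C + 2 + N − H − X) / 2 = (2·13 + 2 + 1 − 13 − 0) / 2 = 8.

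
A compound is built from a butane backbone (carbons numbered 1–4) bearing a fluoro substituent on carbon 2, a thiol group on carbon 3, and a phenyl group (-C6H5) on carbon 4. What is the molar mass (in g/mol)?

Atom tally by fragment:
  CH3 → C:1 H:3
  CH(F) → C:1 H:1 F:1
  CH(SH) → C:1 H:2 S:1
  CH2C6H5 → C:7 H:7
Element totals:
  C: 10
  H: 13
  F: 1
  S: 1
Molecular formula: C10H13FS.
  M = 10(12.011) + 13(1.008) + 18.998 + 32.06
    = 120.110 + 13.104 + 18.998 + 32.060 = 184.272

184.27 g/mol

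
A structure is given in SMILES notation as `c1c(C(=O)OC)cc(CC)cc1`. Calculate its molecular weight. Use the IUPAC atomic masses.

Atom tally by fragment:
  benzene ring core → C:6 H:6
  (− 2 ring H displaced by substituents)
  + COOCH3 → C:2 H:3 O:2
  + C2H5 → C:2 H:5
Element totals:
  C: 10
  H: 12
  O: 2
Molecular formula: C10H12O2.
  M = 10(12.011) + 12(1.008) + 2(15.999)
    = 120.110 + 12.096 + 31.998 = 164.204

164.20 g/mol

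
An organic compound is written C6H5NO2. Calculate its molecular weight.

Element totals:
  C: 6
  H: 5
  N: 1
  O: 2
Molecular formula: C6H5NO2.
  M = 6(12.011) + 5(1.008) + 14.007 + 2(15.999)
    = 72.066 + 5.040 + 14.007 + 31.998 = 123.111

123.11 g/mol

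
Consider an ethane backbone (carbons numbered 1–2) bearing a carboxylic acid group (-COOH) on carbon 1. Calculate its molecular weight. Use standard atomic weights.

Atom tally by fragment:
  HOOCCH2 → C:2 H:3 O:2
  CH3 → C:1 H:3
Element totals:
  C: 3
  H: 6
  O: 2
Molecular formula: C3H6O2.
  M = 3(12.011) + 6(1.008) + 2(15.999)
    = 36.033 + 6.048 + 31.998 = 74.079

74.08 g/mol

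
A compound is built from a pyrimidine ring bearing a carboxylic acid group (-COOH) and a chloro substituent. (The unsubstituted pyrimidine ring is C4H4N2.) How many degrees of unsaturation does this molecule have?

Atom tally by fragment:
  pyrimidine ring core → C:4 H:4 N:2
  (− 2 ring H displaced by substituents)
  + COOH → C:1 H:1 O:2
  + Cl → Cl:1
Element totals:
  C: 5
  H: 3
  Cl: 1
  N: 2
  O: 2
Molecular formula: C5H3ClN2O2.
DoU = (2C + 2 + N − H − X) / 2 = (2·5 + 2 + 2 − 3 − 1) / 2 = 5.

5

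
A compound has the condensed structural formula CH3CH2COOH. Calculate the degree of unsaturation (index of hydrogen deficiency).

1

Element totals:
  C: 3
  H: 6
  O: 2
Molecular formula: C3H6O2.
DoU = (2C + 2 + N − H − X) / 2 = (2·3 + 2 + 0 − 6 − 0) / 2 = 1.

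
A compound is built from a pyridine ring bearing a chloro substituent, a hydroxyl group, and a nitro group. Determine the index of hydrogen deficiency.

5

Atom tally by fragment:
  pyridine ring core → C:5 H:5 N:1
  (− 3 ring H displaced by substituents)
  + Cl → Cl:1
  + OH → O:1 H:1
  + NO2 → N:1 O:2
Element totals:
  C: 5
  H: 3
  Cl: 1
  N: 2
  O: 3
Molecular formula: C5H3ClN2O3.
DoU = (2C + 2 + N − H − X) / 2 = (2·5 + 2 + 2 − 3 − 1) / 2 = 5.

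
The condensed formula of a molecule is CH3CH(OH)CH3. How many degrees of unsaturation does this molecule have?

Atom tally by fragment:
  CH3 → C:1 H:3
  CH(OH) → C:1 H:2 O:1
  CH3 → C:1 H:3
Element totals:
  C: 3
  H: 8
  O: 1
Molecular formula: C3H8O.
DoU = (2C + 2 + N − H − X) / 2 = (2·3 + 2 + 0 − 8 − 0) / 2 = 0.

0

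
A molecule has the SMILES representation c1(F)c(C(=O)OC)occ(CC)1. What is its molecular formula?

Atom tally by fragment:
  furan ring core → C:4 H:4 O:1
  (− 3 ring H displaced by substituents)
  + F → F:1
  + COOCH3 → C:2 H:3 O:2
  + C2H5 → C:2 H:5
Element totals:
  C: 8
  H: 9
  F: 1
  O: 3

C8H9FO3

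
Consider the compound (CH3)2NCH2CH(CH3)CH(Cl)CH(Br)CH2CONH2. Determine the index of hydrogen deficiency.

1

Atom tally by fragment:
  (CH3)2NCH2 → C:3 H:8 N:1
  CH(CH3) → C:2 H:4
  CH(Cl) → C:1 H:1 Cl:1
  CH(Br) → C:1 H:1 Br:1
  CH2CONH2 → C:2 H:4 O:1 N:1
Element totals:
  C: 9
  H: 18
  Br: 1
  Cl: 1
  N: 2
  O: 1
Molecular formula: C9H18BrClN2O.
DoU = (2C + 2 + N − H − X) / 2 = (2·9 + 2 + 2 − 18 − 2) / 2 = 1.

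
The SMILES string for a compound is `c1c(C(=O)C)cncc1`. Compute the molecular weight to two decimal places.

Atom tally by fragment:
  pyridine ring core → C:5 H:5 N:1
  (− 1 ring H displaced by substituents)
  + COCH3 → C:2 H:3 O:1
Element totals:
  C: 7
  H: 7
  N: 1
  O: 1
Molecular formula: C7H7NO.
  M = 7(12.011) + 7(1.008) + 14.007 + 15.999
    = 84.077 + 7.056 + 14.007 + 15.999 = 121.139

121.14 g/mol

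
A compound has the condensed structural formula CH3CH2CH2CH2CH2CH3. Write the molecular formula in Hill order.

C6H14

Atom tally by fragment:
  CH3 → C:1 H:3
  CH2 → C:1 H:2
  CH2 → C:1 H:2
  CH2 → C:1 H:2
  CH2 → C:1 H:2
  CH3 → C:1 H:3
Element totals:
  C: 6
  H: 14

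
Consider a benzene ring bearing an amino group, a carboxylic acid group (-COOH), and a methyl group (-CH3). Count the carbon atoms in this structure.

Atom tally by fragment:
  benzene ring core → C:6 H:6
  (− 3 ring H displaced by substituents)
  + NH2 → N:1 H:2
  + COOH → C:1 H:1 O:2
  + CH3 → C:1 H:3
Element totals:
  C: 8
  H: 9
  N: 1
  O: 2

8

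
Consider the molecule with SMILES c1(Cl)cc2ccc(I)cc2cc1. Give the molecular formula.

C10H6ClI

Atom tally by fragment:
  naphthalene ring system core → C:10 H:8
  (− 2 ring H displaced by substituents)
  + Cl → Cl:1
  + I → I:1
Element totals:
  C: 10
  H: 6
  Cl: 1
  I: 1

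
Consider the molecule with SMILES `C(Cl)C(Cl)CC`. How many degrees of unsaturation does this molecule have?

0

Atom tally by fragment:
  ClCH2 → C:1 H:2 Cl:1
  CH(Cl) → C:1 H:1 Cl:1
  CH2 → C:1 H:2
  CH3 → C:1 H:3
Element totals:
  C: 4
  H: 8
  Cl: 2
Molecular formula: C4H8Cl2.
DoU = (2C + 2 + N − H − X) / 2 = (2·4 + 2 + 0 − 8 − 2) / 2 = 0.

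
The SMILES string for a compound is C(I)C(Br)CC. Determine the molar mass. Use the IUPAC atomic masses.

Atom tally by fragment:
  ICH2 → C:1 H:2 I:1
  CH(Br) → C:1 H:1 Br:1
  CH2 → C:1 H:2
  CH3 → C:1 H:3
Element totals:
  C: 4
  H: 8
  Br: 1
  I: 1
Molecular formula: C4H8BrI.
  M = 4(12.011) + 8(1.008) + 79.904 + 126.904
    = 48.044 + 8.064 + 79.904 + 126.904 = 262.916

262.92 g/mol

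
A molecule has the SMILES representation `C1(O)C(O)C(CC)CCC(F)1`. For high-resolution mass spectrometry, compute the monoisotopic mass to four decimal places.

Atom tally by fragment:
  cyclohexane ring core → C:6 H:12
  (− 4 ring H displaced by substituents)
  + OH → O:1 H:1
  + OH → O:1 H:1
  + C2H5 → C:2 H:5
  + F → F:1
Element totals:
  C: 8
  H: 15
  F: 1
  O: 2
Molecular formula: C8H15FO2.
  M = 8(12.0) + 15(1.007825) + 18.998403 + 2(15.994915)
    = 96.000000 + 15.117375 + 18.998403 + 31.989830 = 162.105608

162.1056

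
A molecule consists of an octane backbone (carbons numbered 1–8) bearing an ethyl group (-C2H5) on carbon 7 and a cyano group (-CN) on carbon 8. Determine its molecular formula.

C11H21N

Atom tally by fragment:
  CH3 → C:1 H:3
  CH2 → C:1 H:2
  CH2 → C:1 H:2
  CH2 → C:1 H:2
  CH2 → C:1 H:2
  CH2 → C:1 H:2
  CH(C2H5) → C:3 H:6
  CH2CN → C:2 H:2 N:1
Element totals:
  C: 11
  H: 21
  N: 1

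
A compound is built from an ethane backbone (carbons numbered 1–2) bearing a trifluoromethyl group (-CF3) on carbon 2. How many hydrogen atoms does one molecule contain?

5

Atom tally by fragment:
  CH3 → C:1 H:3
  CH2CF3 → C:2 H:2 F:3
Element totals:
  C: 3
  H: 5
  F: 3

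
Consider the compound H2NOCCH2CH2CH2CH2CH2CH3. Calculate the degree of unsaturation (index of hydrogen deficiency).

Element totals:
  C: 7
  H: 15
  N: 1
  O: 1
Molecular formula: C7H15NO.
DoU = (2C + 2 + N − H − X) / 2 = (2·7 + 2 + 1 − 15 − 0) / 2 = 1.

1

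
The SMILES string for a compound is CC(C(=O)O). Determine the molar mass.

74.08 g/mol

Atom tally by fragment:
  CH3 → C:1 H:3
  CH2COOH → C:2 H:3 O:2
Element totals:
  C: 3
  H: 6
  O: 2
Molecular formula: C3H6O2.
  M = 3(12.011) + 6(1.008) + 2(15.999)
    = 36.033 + 6.048 + 31.998 = 74.079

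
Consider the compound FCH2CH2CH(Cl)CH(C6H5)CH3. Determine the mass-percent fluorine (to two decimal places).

9.47%

Element totals:
  C: 11
  H: 14
  Cl: 1
  F: 1
Molecular formula: C11H14ClF.
Molar mass = 200.681 g/mol.
Mass from F: 1 × 18.998 = 18.998 g/mol.
%F = 18.998 / 200.681 × 100 = 9.47%.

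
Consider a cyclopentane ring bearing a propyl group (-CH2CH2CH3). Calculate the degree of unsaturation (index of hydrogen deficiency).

Atom tally by fragment:
  cyclopentane ring core → C:5 H:10
  (− 1 ring H displaced by substituents)
  + CH2CH2CH3 → C:3 H:7
Element totals:
  C: 8
  H: 16
Molecular formula: C8H16.
DoU = (2C + 2 + N − H − X) / 2 = (2·8 + 2 + 0 − 16 − 0) / 2 = 1.

1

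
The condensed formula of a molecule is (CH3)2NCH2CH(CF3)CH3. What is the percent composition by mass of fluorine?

36.73%

Atom tally by fragment:
  (CH3)2NCH2 → C:3 H:8 N:1
  CH(CF3) → C:2 H:1 F:3
  CH3 → C:1 H:3
Element totals:
  C: 6
  H: 12
  F: 3
  N: 1
Molecular formula: C6H12F3N.
Molar mass = 155.163 g/mol.
Mass from F: 3 × 18.998 = 56.994 g/mol.
%F = 56.994 / 155.163 × 100 = 36.73%.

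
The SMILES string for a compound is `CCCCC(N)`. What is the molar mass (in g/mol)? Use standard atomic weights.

Atom tally by fragment:
  CH3 → C:1 H:3
  CH2 → C:1 H:2
  CH2 → C:1 H:2
  CH2 → C:1 H:2
  CH2NH2 → C:1 H:4 N:1
Element totals:
  C: 5
  H: 13
  N: 1
Molecular formula: C5H13N.
  M = 5(12.011) + 13(1.008) + 14.007
    = 60.055 + 13.104 + 14.007 = 87.166

87.17 g/mol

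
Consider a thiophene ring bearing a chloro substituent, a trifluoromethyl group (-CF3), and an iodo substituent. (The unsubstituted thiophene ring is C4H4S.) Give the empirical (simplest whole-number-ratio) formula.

C5HClF3IS

Atom tally by fragment:
  thiophene ring core → C:4 H:4 S:1
  (− 3 ring H displaced by substituents)
  + Cl → Cl:1
  + CF3 → C:1 F:3
  + I → I:1
Element totals:
  C: 5
  H: 1
  Cl: 1
  F: 3
  I: 1
  S: 1
Molecular formula: C5HClF3IS.
gcd of subscripts (5, 1, 3, 1, 1, 1) = 1, so the empirical formula equals the molecular formula.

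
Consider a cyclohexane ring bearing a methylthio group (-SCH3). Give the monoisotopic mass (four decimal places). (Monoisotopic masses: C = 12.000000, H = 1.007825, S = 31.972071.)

Atom tally by fragment:
  cyclohexane ring core → C:6 H:12
  (− 1 ring H displaced by substituents)
  + SCH3 → C:1 H:3 S:1
Element totals:
  C: 7
  H: 14
  S: 1
Molecular formula: C7H14S.
  M = 7(12.0) + 14(1.007825) + 31.972071
    = 84.000000 + 14.109550 + 31.972071 = 130.081621

130.0816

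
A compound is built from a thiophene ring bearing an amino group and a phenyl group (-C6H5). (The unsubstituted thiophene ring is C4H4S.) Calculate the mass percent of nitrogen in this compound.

7.99%

Atom tally by fragment:
  thiophene ring core → C:4 H:4 S:1
  (− 2 ring H displaced by substituents)
  + NH2 → N:1 H:2
  + C6H5 → C:6 H:5
Element totals:
  C: 10
  H: 9
  N: 1
  S: 1
Molecular formula: C10H9NS.
Molar mass = 175.249 g/mol.
Mass from N: 1 × 14.007 = 14.007 g/mol.
%N = 14.007 / 175.249 × 100 = 7.99%.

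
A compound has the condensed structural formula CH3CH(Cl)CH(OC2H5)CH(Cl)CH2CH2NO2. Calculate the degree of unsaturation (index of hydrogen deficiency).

Element totals:
  C: 8
  H: 15
  Cl: 2
  N: 1
  O: 3
Molecular formula: C8H15Cl2NO3.
DoU = (2C + 2 + N − H − X) / 2 = (2·8 + 2 + 1 − 15 − 2) / 2 = 1.

1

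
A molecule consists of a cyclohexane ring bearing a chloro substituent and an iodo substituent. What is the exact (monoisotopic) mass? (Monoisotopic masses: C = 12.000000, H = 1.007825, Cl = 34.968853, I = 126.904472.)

Atom tally by fragment:
  cyclohexane ring core → C:6 H:12
  (− 2 ring H displaced by substituents)
  + Cl → Cl:1
  + I → I:1
Element totals:
  C: 6
  H: 10
  Cl: 1
  I: 1
Molecular formula: C6H10ClI.
  M = 6(12.0) + 10(1.007825) + 34.968853 + 126.904472
    = 72.000000 + 10.078250 + 34.968853 + 126.904472 = 243.951575

243.9516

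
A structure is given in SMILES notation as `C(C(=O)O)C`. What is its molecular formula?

C3H6O2

Atom tally by fragment:
  HOOCCH2 → C:2 H:3 O:2
  CH3 → C:1 H:3
Element totals:
  C: 3
  H: 6
  O: 2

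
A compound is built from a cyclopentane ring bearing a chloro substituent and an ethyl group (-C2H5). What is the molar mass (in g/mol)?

Atom tally by fragment:
  cyclopentane ring core → C:5 H:10
  (− 2 ring H displaced by substituents)
  + Cl → Cl:1
  + C2H5 → C:2 H:5
Element totals:
  C: 7
  H: 13
  Cl: 1
Molecular formula: C7H13Cl.
  M = 7(12.011) + 13(1.008) + 35.45
    = 84.077 + 13.104 + 35.450 = 132.631

132.63 g/mol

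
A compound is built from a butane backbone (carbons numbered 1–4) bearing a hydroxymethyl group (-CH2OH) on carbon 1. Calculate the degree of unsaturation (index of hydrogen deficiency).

Atom tally by fragment:
  HOCH2CH2 → C:2 H:5 O:1
  CH2 → C:1 H:2
  CH2 → C:1 H:2
  CH3 → C:1 H:3
Element totals:
  C: 5
  H: 12
  O: 1
Molecular formula: C5H12O.
DoU = (2C + 2 + N − H − X) / 2 = (2·5 + 2 + 0 − 12 − 0) / 2 = 0.

0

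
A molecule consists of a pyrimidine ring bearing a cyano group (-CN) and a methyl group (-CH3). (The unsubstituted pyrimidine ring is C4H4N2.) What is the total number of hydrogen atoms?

5

Atom tally by fragment:
  pyrimidine ring core → C:4 H:4 N:2
  (− 2 ring H displaced by substituents)
  + CN → C:1 N:1
  + CH3 → C:1 H:3
Element totals:
  C: 6
  H: 5
  N: 3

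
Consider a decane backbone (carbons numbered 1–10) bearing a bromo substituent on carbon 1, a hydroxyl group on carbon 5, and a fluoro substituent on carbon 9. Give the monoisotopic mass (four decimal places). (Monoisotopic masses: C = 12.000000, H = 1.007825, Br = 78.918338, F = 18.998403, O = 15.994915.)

Atom tally by fragment:
  BrCH2 → C:1 H:2 Br:1
  CH2 → C:1 H:2
  CH2 → C:1 H:2
  CH2 → C:1 H:2
  CH(OH) → C:1 H:2 O:1
  CH2 → C:1 H:2
  CH2 → C:1 H:2
  CH2 → C:1 H:2
  CH(F) → C:1 H:1 F:1
  CH3 → C:1 H:3
Element totals:
  C: 10
  H: 20
  Br: 1
  F: 1
  O: 1
Molecular formula: C10H20BrFO.
  M = 10(12.0) + 20(1.007825) + 78.918338 + 18.998403 + 15.994915
    = 120.000000 + 20.156500 + 78.918338 + 18.998403 + 15.994915 = 254.068156

254.0682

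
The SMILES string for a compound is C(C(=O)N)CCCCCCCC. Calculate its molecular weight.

171.28 g/mol

Atom tally by fragment:
  H2NOCCH2 → C:2 H:4 O:1 N:1
  CH2 → C:1 H:2
  CH2 → C:1 H:2
  CH2 → C:1 H:2
  CH2 → C:1 H:2
  CH2 → C:1 H:2
  CH2 → C:1 H:2
  CH2 → C:1 H:2
  CH3 → C:1 H:3
Element totals:
  C: 10
  H: 21
  N: 1
  O: 1
Molecular formula: C10H21NO.
  M = 10(12.011) + 21(1.008) + 14.007 + 15.999
    = 120.110 + 21.168 + 14.007 + 15.999 = 171.284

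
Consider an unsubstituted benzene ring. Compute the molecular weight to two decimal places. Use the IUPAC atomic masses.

Atom tally by fragment:
  benzene ring core → C:6 H:6
Element totals:
  C: 6
  H: 6
Molecular formula: C6H6.
  M = 6(12.011) + 6(1.008)
    = 72.066 + 6.048 = 78.114

78.11 g/mol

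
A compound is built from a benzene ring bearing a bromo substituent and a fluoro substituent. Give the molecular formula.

Atom tally by fragment:
  benzene ring core → C:6 H:6
  (− 2 ring H displaced by substituents)
  + Br → Br:1
  + F → F:1
Element totals:
  C: 6
  H: 4
  Br: 1
  F: 1

C6H4BrF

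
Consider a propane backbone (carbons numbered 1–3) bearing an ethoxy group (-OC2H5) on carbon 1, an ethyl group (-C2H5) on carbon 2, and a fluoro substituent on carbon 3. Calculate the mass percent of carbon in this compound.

62.65%

Atom tally by fragment:
  C2H5OCH2 → C:3 H:7 O:1
  CH(C2H5) → C:3 H:6
  CH2F → C:1 H:2 F:1
Element totals:
  C: 7
  H: 15
  F: 1
  O: 1
Molecular formula: C7H15FO.
Molar mass = 134.194 g/mol.
Mass from C: 7 × 12.011 = 84.077 g/mol.
%C = 84.077 / 134.194 × 100 = 62.65%.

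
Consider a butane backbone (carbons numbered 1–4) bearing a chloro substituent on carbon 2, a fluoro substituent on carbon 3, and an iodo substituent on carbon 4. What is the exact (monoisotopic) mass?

235.9265

Atom tally by fragment:
  CH3 → C:1 H:3
  CH(Cl) → C:1 H:1 Cl:1
  CH(F) → C:1 H:1 F:1
  CH2I → C:1 H:2 I:1
Element totals:
  C: 4
  H: 7
  Cl: 1
  F: 1
  I: 1
Molecular formula: C4H7ClFI.
  M = 4(12.0) + 7(1.007825) + 34.968853 + 18.998403 + 126.904472
    = 48.000000 + 7.054775 + 34.968853 + 18.998403 + 126.904472 = 235.926503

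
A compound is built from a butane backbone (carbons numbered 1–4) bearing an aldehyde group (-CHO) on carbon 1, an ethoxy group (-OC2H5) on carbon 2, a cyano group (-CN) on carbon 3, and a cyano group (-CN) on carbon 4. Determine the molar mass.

180.21 g/mol

Atom tally by fragment:
  OHCCH2 → C:2 H:3 O:1
  CH(OC2H5) → C:3 H:6 O:1
  CH(CN) → C:2 H:1 N:1
  CH2CN → C:2 H:2 N:1
Element totals:
  C: 9
  H: 12
  N: 2
  O: 2
Molecular formula: C9H12N2O2.
  M = 9(12.011) + 12(1.008) + 2(14.007) + 2(15.999)
    = 108.099 + 12.096 + 28.014 + 31.998 = 180.207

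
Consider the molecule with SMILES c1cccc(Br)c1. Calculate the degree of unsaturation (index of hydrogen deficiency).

Atom tally by fragment:
  benzene ring core → C:6 H:6
  (− 1 ring H displaced by substituents)
  + Br → Br:1
Element totals:
  C: 6
  H: 5
  Br: 1
Molecular formula: C6H5Br.
DoU = (2C + 2 + N − H − X) / 2 = (2·6 + 2 + 0 − 5 − 1) / 2 = 4.

4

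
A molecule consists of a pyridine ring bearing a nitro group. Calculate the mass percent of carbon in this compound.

Atom tally by fragment:
  pyridine ring core → C:5 H:5 N:1
  (− 1 ring H displaced by substituents)
  + NO2 → N:1 O:2
Element totals:
  C: 5
  H: 4
  N: 2
  O: 2
Molecular formula: C5H4N2O2.
Molar mass = 124.099 g/mol.
Mass from C: 5 × 12.011 = 60.055 g/mol.
%C = 60.055 / 124.099 × 100 = 48.39%.

48.39%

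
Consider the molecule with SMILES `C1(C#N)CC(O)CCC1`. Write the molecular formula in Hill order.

Atom tally by fragment:
  cyclohexane ring core → C:6 H:12
  (− 2 ring H displaced by substituents)
  + CN → C:1 N:1
  + OH → O:1 H:1
Element totals:
  C: 7
  H: 11
  N: 1
  O: 1

C7H11NO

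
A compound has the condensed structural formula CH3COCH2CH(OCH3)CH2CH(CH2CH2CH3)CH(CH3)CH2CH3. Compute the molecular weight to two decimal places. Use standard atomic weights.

Atom tally by fragment:
  CH3COCH2 → C:3 H:5 O:1
  CH(OCH3) → C:2 H:4 O:1
  CH2 → C:1 H:2
  CH(CH2CH2CH3) → C:4 H:8
  CH(CH3) → C:2 H:4
  CH2 → C:1 H:2
  CH3 → C:1 H:3
Element totals:
  C: 14
  H: 28
  O: 2
Molecular formula: C14H28O2.
  M = 14(12.011) + 28(1.008) + 2(15.999)
    = 168.154 + 28.224 + 31.998 = 228.376

228.38 g/mol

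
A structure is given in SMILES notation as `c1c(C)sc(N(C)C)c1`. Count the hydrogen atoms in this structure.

11

Atom tally by fragment:
  thiophene ring core → C:4 H:4 S:1
  (− 2 ring H displaced by substituents)
  + CH3 → C:1 H:3
  + N(CH3)2 → N:1 C:2 H:6
Element totals:
  C: 7
  H: 11
  N: 1
  S: 1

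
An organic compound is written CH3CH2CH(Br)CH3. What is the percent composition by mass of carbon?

Atom tally by fragment:
  CH3 → C:1 H:3
  CH2 → C:1 H:2
  CH(Br) → C:1 H:1 Br:1
  CH3 → C:1 H:3
Element totals:
  C: 4
  H: 9
  Br: 1
Molecular formula: C4H9Br.
Molar mass = 137.020 g/mol.
Mass from C: 4 × 12.011 = 48.044 g/mol.
%C = 48.044 / 137.020 × 100 = 35.06%.

35.06%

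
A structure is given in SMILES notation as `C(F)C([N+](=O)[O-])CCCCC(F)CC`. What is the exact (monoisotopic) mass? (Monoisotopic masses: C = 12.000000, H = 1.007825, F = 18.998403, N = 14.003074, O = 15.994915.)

209.1227

Atom tally by fragment:
  FCH2 → C:1 H:2 F:1
  CH(NO2) → C:1 H:1 N:1 O:2
  CH2 → C:1 H:2
  CH2 → C:1 H:2
  CH2 → C:1 H:2
  CH2 → C:1 H:2
  CH(F) → C:1 H:1 F:1
  CH2 → C:1 H:2
  CH3 → C:1 H:3
Element totals:
  C: 9
  H: 17
  F: 2
  N: 1
  O: 2
Molecular formula: C9H17F2NO2.
  M = 9(12.0) + 17(1.007825) + 2(18.998403) + 14.003074 + 2(15.994915)
    = 108.000000 + 17.133025 + 37.996806 + 14.003074 + 31.989830 = 209.122735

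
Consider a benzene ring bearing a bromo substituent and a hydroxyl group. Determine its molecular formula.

Atom tally by fragment:
  benzene ring core → C:6 H:6
  (− 2 ring H displaced by substituents)
  + Br → Br:1
  + OH → O:1 H:1
Element totals:
  C: 6
  H: 5
  Br: 1
  O: 1

C6H5BrO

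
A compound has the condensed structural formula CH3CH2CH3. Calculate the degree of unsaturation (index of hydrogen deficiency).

0

Atom tally by fragment:
  CH3 → C:1 H:3
  CH2 → C:1 H:2
  CH3 → C:1 H:3
Element totals:
  C: 3
  H: 8
Molecular formula: C3H8.
DoU = (2C + 2 + N − H − X) / 2 = (2·3 + 2 + 0 − 8 − 0) / 2 = 0.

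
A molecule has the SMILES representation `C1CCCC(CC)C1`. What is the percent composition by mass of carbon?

Atom tally by fragment:
  cyclohexane ring core → C:6 H:12
  (− 1 ring H displaced by substituents)
  + C2H5 → C:2 H:5
Element totals:
  C: 8
  H: 16
Molecular formula: C8H16.
Molar mass = 112.216 g/mol.
Mass from C: 8 × 12.011 = 96.088 g/mol.
%C = 96.088 / 112.216 × 100 = 85.63%.

85.63%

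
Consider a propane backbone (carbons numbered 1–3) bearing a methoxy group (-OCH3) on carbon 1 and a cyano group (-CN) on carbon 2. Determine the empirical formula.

Atom tally by fragment:
  CH3OCH2 → C:2 H:5 O:1
  CH(CN) → C:2 H:1 N:1
  CH3 → C:1 H:3
Element totals:
  C: 5
  H: 9
  N: 1
  O: 1
Molecular formula: C5H9NO.
gcd of subscripts (5, 9, 1, 1) = 1, so the empirical formula equals the molecular formula.

C5H9NO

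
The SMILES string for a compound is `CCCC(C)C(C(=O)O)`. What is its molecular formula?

Atom tally by fragment:
  CH3 → C:1 H:3
  CH2 → C:1 H:2
  CH2 → C:1 H:2
  CH(CH3) → C:2 H:4
  CH2COOH → C:2 H:3 O:2
Element totals:
  C: 7
  H: 14
  O: 2

C7H14O2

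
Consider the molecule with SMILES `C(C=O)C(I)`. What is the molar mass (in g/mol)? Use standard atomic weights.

Atom tally by fragment:
  OHCCH2 → C:2 H:3 O:1
  CH2I → C:1 H:2 I:1
Element totals:
  C: 3
  H: 5
  I: 1
  O: 1
Molecular formula: C3H5IO.
  M = 3(12.011) + 5(1.008) + 126.904 + 15.999
    = 36.033 + 5.040 + 126.904 + 15.999 = 183.976

183.98 g/mol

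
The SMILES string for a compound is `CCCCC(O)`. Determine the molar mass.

88.15 g/mol

Atom tally by fragment:
  CH3 → C:1 H:3
  CH2 → C:1 H:2
  CH2 → C:1 H:2
  CH2 → C:1 H:2
  CH2OH → C:1 H:3 O:1
Element totals:
  C: 5
  H: 12
  O: 1
Molecular formula: C5H12O.
  M = 5(12.011) + 12(1.008) + 15.999
    = 60.055 + 12.096 + 15.999 = 88.150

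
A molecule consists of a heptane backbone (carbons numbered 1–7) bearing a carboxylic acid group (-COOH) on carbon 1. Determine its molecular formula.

Atom tally by fragment:
  HOOCCH2 → C:2 H:3 O:2
  CH2 → C:1 H:2
  CH2 → C:1 H:2
  CH2 → C:1 H:2
  CH2 → C:1 H:2
  CH2 → C:1 H:2
  CH3 → C:1 H:3
Element totals:
  C: 8
  H: 16
  O: 2

C8H16O2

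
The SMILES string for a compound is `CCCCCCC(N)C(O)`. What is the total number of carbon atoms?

Atom tally by fragment:
  CH3 → C:1 H:3
  CH2 → C:1 H:2
  CH2 → C:1 H:2
  CH2 → C:1 H:2
  CH2 → C:1 H:2
  CH2 → C:1 H:2
  CH(NH2) → C:1 H:3 N:1
  CH2OH → C:1 H:3 O:1
Element totals:
  C: 8
  H: 19
  N: 1
  O: 1

8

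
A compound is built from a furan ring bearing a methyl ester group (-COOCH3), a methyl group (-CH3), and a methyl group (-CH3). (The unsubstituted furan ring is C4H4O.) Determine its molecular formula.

Atom tally by fragment:
  furan ring core → C:4 H:4 O:1
  (− 3 ring H displaced by substituents)
  + COOCH3 → C:2 H:3 O:2
  + CH3 → C:1 H:3
  + CH3 → C:1 H:3
Element totals:
  C: 8
  H: 10
  O: 3

C8H10O3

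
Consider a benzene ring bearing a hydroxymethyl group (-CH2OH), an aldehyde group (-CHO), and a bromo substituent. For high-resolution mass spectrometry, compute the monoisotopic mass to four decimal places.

Atom tally by fragment:
  benzene ring core → C:6 H:6
  (− 3 ring H displaced by substituents)
  + CH2OH → C:1 H:3 O:1
  + CHO → C:1 H:1 O:1
  + Br → Br:1
Element totals:
  C: 8
  H: 7
  Br: 1
  O: 2
Molecular formula: C8H7BrO2.
  M = 8(12.0) + 7(1.007825) + 78.918338 + 2(15.994915)
    = 96.000000 + 7.054775 + 78.918338 + 31.989830 = 213.962943

213.9629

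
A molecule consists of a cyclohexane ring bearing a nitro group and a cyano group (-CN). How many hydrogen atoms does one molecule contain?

10

Atom tally by fragment:
  cyclohexane ring core → C:6 H:12
  (− 2 ring H displaced by substituents)
  + NO2 → N:1 O:2
  + CN → C:1 N:1
Element totals:
  C: 7
  H: 10
  N: 2
  O: 2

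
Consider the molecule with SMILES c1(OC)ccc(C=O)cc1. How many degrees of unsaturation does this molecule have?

Atom tally by fragment:
  benzene ring core → C:6 H:6
  (− 2 ring H displaced by substituents)
  + OCH3 → C:1 H:3 O:1
  + CHO → C:1 H:1 O:1
Element totals:
  C: 8
  H: 8
  O: 2
Molecular formula: C8H8O2.
DoU = (2C + 2 + N − H − X) / 2 = (2·8 + 2 + 0 − 8 − 0) / 2 = 5.

5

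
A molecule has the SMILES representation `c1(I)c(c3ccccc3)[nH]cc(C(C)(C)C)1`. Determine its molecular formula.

Atom tally by fragment:
  pyrrole ring core → C:4 H:5 N:1
  (− 3 ring H displaced by substituents)
  + I → I:1
  + C6H5 → C:6 H:5
  + C(CH3)3 → C:4 H:9
Element totals:
  C: 14
  H: 16
  I: 1
  N: 1

C14H16IN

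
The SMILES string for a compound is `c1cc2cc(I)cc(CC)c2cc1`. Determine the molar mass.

282.12 g/mol

Atom tally by fragment:
  naphthalene ring system core → C:10 H:8
  (− 2 ring H displaced by substituents)
  + I → I:1
  + C2H5 → C:2 H:5
Element totals:
  C: 12
  H: 11
  I: 1
Molecular formula: C12H11I.
  M = 12(12.011) + 11(1.008) + 126.904
    = 144.132 + 11.088 + 126.904 = 282.124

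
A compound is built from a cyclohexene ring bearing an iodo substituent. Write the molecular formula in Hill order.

C6H9I

Atom tally by fragment:
  cyclohexene ring core → C:6 H:10
  (− 1 ring H displaced by substituents)
  + I → I:1
Element totals:
  C: 6
  H: 9
  I: 1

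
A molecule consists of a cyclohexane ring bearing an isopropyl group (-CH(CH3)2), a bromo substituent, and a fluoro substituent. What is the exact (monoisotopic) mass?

222.0419

Atom tally by fragment:
  cyclohexane ring core → C:6 H:12
  (− 3 ring H displaced by substituents)
  + CH(CH3)2 → C:3 H:7
  + Br → Br:1
  + F → F:1
Element totals:
  C: 9
  H: 16
  Br: 1
  F: 1
Molecular formula: C9H16BrF.
  M = 9(12.0) + 16(1.007825) + 78.918338 + 18.998403
    = 108.000000 + 16.125200 + 78.918338 + 18.998403 = 222.041941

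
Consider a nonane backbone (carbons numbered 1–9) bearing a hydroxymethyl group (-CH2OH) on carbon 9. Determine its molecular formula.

Atom tally by fragment:
  CH3 → C:1 H:3
  CH2 → C:1 H:2
  CH2 → C:1 H:2
  CH2 → C:1 H:2
  CH2 → C:1 H:2
  CH2 → C:1 H:2
  CH2 → C:1 H:2
  CH2 → C:1 H:2
  CH2CH2OH → C:2 H:5 O:1
Element totals:
  C: 10
  H: 22
  O: 1

C10H22O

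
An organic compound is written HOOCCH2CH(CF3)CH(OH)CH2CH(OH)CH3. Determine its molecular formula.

C8H13F3O4

Element totals:
  C: 8
  H: 13
  F: 3
  O: 4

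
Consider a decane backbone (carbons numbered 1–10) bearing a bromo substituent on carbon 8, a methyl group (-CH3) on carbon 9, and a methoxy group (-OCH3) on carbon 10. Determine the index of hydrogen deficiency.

Atom tally by fragment:
  CH3 → C:1 H:3
  CH2 → C:1 H:2
  CH2 → C:1 H:2
  CH2 → C:1 H:2
  CH2 → C:1 H:2
  CH2 → C:1 H:2
  CH2 → C:1 H:2
  CH(Br) → C:1 H:1 Br:1
  CH(CH3) → C:2 H:4
  CH2OCH3 → C:2 H:5 O:1
Element totals:
  C: 12
  H: 25
  Br: 1
  O: 1
Molecular formula: C12H25BrO.
DoU = (2C + 2 + N − H − X) / 2 = (2·12 + 2 + 0 − 25 − 1) / 2 = 0.

0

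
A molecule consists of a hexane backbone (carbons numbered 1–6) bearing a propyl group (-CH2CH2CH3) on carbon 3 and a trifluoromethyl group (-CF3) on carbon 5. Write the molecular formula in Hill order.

C10H19F3

Atom tally by fragment:
  CH3 → C:1 H:3
  CH2 → C:1 H:2
  CH(CH2CH2CH3) → C:4 H:8
  CH2 → C:1 H:2
  CH(CF3) → C:2 H:1 F:3
  CH3 → C:1 H:3
Element totals:
  C: 10
  H: 19
  F: 3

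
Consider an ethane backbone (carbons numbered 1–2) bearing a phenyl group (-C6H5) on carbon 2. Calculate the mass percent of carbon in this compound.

Atom tally by fragment:
  CH3 → C:1 H:3
  CH2C6H5 → C:7 H:7
Element totals:
  C: 8
  H: 10
Molecular formula: C8H10.
Molar mass = 106.168 g/mol.
Mass from C: 8 × 12.011 = 96.088 g/mol.
%C = 96.088 / 106.168 × 100 = 90.51%.

90.51%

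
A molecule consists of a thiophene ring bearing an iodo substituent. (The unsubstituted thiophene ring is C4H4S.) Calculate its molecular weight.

Atom tally by fragment:
  thiophene ring core → C:4 H:4 S:1
  (− 1 ring H displaced by substituents)
  + I → I:1
Element totals:
  C: 4
  H: 3
  I: 1
  S: 1
Molecular formula: C4H3IS.
  M = 4(12.011) + 3(1.008) + 126.904 + 32.06
    = 48.044 + 3.024 + 126.904 + 32.060 = 210.032

210.03 g/mol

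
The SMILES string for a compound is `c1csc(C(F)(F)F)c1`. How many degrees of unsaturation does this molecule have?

3

Atom tally by fragment:
  thiophene ring core → C:4 H:4 S:1
  (− 1 ring H displaced by substituents)
  + CF3 → C:1 F:3
Element totals:
  C: 5
  H: 3
  F: 3
  S: 1
Molecular formula: C5H3F3S.
DoU = (2C + 2 + N − H − X) / 2 = (2·5 + 2 + 0 − 3 − 3) / 2 = 3.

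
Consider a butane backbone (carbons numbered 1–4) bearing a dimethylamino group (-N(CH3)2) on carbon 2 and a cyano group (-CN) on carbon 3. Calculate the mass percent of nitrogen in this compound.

Atom tally by fragment:
  CH3 → C:1 H:3
  CH(N(CH3)2) → C:3 H:7 N:1
  CH(CN) → C:2 H:1 N:1
  CH3 → C:1 H:3
Element totals:
  C: 7
  H: 14
  N: 2
Molecular formula: C7H14N2.
Molar mass = 126.203 g/mol.
Mass from N: 2 × 14.007 = 28.014 g/mol.
%N = 28.014 / 126.203 × 100 = 22.20%.

22.20%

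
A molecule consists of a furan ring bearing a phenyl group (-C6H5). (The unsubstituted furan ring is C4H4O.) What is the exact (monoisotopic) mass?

144.0575

Atom tally by fragment:
  furan ring core → C:4 H:4 O:1
  (− 1 ring H displaced by substituents)
  + C6H5 → C:6 H:5
Element totals:
  C: 10
  H: 8
  O: 1
Molecular formula: C10H8O.
  M = 10(12.0) + 8(1.007825) + 15.994915
    = 120.000000 + 8.062600 + 15.994915 = 144.057515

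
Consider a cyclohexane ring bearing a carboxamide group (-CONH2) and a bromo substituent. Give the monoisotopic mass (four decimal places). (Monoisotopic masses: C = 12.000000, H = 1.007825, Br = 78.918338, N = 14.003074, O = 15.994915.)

Atom tally by fragment:
  cyclohexane ring core → C:6 H:12
  (− 2 ring H displaced by substituents)
  + CONH2 → C:1 H:2 O:1 N:1
  + Br → Br:1
Element totals:
  C: 7
  H: 12
  Br: 1
  N: 1
  O: 1
Molecular formula: C7H12BrNO.
  M = 7(12.0) + 12(1.007825) + 78.918338 + 14.003074 + 15.994915
    = 84.000000 + 12.093900 + 78.918338 + 14.003074 + 15.994915 = 205.010227

205.0102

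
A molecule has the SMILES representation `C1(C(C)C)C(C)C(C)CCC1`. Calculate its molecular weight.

154.30 g/mol

Atom tally by fragment:
  cyclohexane ring core → C:6 H:12
  (− 3 ring H displaced by substituents)
  + CH(CH3)2 → C:3 H:7
  + CH3 → C:1 H:3
  + CH3 → C:1 H:3
Element totals:
  C: 11
  H: 22
Molecular formula: C11H22.
  M = 11(12.011) + 22(1.008)
    = 132.121 + 22.176 = 154.297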